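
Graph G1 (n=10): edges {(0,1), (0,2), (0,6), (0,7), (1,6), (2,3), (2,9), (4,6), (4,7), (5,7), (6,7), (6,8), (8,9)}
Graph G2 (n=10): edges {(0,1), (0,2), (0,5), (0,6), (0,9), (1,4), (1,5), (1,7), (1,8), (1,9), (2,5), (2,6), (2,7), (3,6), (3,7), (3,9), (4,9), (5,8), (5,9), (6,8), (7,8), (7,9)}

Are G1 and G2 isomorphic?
No, not isomorphic

The graphs are NOT isomorphic.

Counting triangles (3-cliques): G1 has 3, G2 has 11.
Triangle count is an isomorphism invariant, so differing triangle counts rule out isomorphism.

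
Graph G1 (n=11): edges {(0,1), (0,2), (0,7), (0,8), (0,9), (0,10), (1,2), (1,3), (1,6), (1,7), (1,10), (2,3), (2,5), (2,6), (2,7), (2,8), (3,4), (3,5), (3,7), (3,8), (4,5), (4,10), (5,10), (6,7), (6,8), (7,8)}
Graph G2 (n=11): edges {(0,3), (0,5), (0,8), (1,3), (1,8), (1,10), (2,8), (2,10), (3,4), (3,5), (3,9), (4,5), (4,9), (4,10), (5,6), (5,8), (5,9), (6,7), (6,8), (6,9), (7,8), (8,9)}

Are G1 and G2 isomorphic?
No, not isomorphic

The graphs are NOT isomorphic.

Degrees in G1: deg(0)=6, deg(1)=6, deg(2)=7, deg(3)=6, deg(4)=3, deg(5)=4, deg(6)=4, deg(7)=6, deg(8)=5, deg(9)=1, deg(10)=4.
Sorted degree sequence of G1: [7, 6, 6, 6, 6, 5, 4, 4, 4, 3, 1].
Degrees in G2: deg(0)=3, deg(1)=3, deg(2)=2, deg(3)=5, deg(4)=4, deg(5)=6, deg(6)=4, deg(7)=2, deg(8)=7, deg(9)=5, deg(10)=3.
Sorted degree sequence of G2: [7, 6, 5, 5, 4, 4, 3, 3, 3, 2, 2].
The (sorted) degree sequence is an isomorphism invariant, so since G1 and G2 have different degree sequences they cannot be isomorphic.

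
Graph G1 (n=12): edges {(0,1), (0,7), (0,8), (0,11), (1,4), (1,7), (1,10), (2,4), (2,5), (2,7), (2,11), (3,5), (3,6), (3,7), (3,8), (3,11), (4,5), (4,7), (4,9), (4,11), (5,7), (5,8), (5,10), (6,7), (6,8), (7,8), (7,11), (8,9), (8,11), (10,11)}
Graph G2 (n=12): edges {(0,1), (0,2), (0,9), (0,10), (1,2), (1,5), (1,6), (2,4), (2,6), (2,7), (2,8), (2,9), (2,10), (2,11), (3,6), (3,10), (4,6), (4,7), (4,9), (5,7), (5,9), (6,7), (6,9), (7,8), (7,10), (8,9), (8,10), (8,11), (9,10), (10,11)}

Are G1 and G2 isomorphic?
Yes, isomorphic

The graphs are isomorphic.
One valid mapping φ: V(G1) → V(G2): 0→0, 1→1, 2→4, 3→8, 4→6, 5→7, 6→11, 7→2, 8→10, 9→3, 10→5, 11→9

Verify φ preserves adjacency — for each edge of G1, its image is an edge of G2:
  (0,1) → (φ(0),φ(1)) = (0,1) ∈ E(G2) ✓
  (0,7) → (φ(0),φ(7)) = (0,2) ∈ E(G2) ✓
  (0,8) → (φ(0),φ(8)) = (0,10) ∈ E(G2) ✓
  (0,11) → (φ(0),φ(11)) = (0,9) ∈ E(G2) ✓
  (1,4) → (φ(1),φ(4)) = (1,6) ∈ E(G2) ✓
  (1,7) → (φ(1),φ(7)) = (1,2) ∈ E(G2) ✓
  (1,10) → (φ(1),φ(10)) = (1,5) ∈ E(G2) ✓
  (2,4) → (φ(2),φ(4)) = (4,6) ∈ E(G2) ✓
  (2,5) → (φ(2),φ(5)) = (4,7) ∈ E(G2) ✓
  (2,7) → (φ(2),φ(7)) = (2,4) ∈ E(G2) ✓
  (2,11) → (φ(2),φ(11)) = (4,9) ∈ E(G2) ✓
  (3,5) → (φ(3),φ(5)) = (7,8) ∈ E(G2) ✓
  (3,6) → (φ(3),φ(6)) = (8,11) ∈ E(G2) ✓
  (3,7) → (φ(3),φ(7)) = (2,8) ∈ E(G2) ✓
  (3,8) → (φ(3),φ(8)) = (8,10) ∈ E(G2) ✓
  (3,11) → (φ(3),φ(11)) = (8,9) ∈ E(G2) ✓
  (4,5) → (φ(4),φ(5)) = (6,7) ∈ E(G2) ✓
  (4,7) → (φ(4),φ(7)) = (2,6) ∈ E(G2) ✓
  (4,9) → (φ(4),φ(9)) = (3,6) ∈ E(G2) ✓
  (4,11) → (φ(4),φ(11)) = (6,9) ∈ E(G2) ✓
  (5,7) → (φ(5),φ(7)) = (2,7) ∈ E(G2) ✓
  (5,8) → (φ(5),φ(8)) = (7,10) ∈ E(G2) ✓
  (5,10) → (φ(5),φ(10)) = (5,7) ∈ E(G2) ✓
  (6,7) → (φ(6),φ(7)) = (2,11) ∈ E(G2) ✓
  (6,8) → (φ(6),φ(8)) = (10,11) ∈ E(G2) ✓
  (7,8) → (φ(7),φ(8)) = (2,10) ∈ E(G2) ✓
  (7,11) → (φ(7),φ(11)) = (2,9) ∈ E(G2) ✓
  (8,9) → (φ(8),φ(9)) = (3,10) ∈ E(G2) ✓
  (8,11) → (φ(8),φ(11)) = (9,10) ∈ E(G2) ✓
  (10,11) → (φ(10),φ(11)) = (5,9) ∈ E(G2) ✓
All 30 edges of G1 map to edges of G2, and |E(G1)| = |E(G2)| = 30, so φ is a bijection on edges as well as vertices. Hence G1 ≅ G2.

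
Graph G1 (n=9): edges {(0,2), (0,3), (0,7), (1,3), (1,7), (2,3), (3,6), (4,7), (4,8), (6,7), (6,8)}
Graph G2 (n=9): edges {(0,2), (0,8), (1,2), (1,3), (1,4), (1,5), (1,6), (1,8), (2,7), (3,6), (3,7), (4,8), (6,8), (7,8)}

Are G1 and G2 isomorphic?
No, not isomorphic

The graphs are NOT isomorphic.

Degrees in G1: deg(0)=3, deg(1)=2, deg(2)=2, deg(3)=4, deg(4)=2, deg(5)=0, deg(6)=3, deg(7)=4, deg(8)=2.
Sorted degree sequence of G1: [4, 4, 3, 3, 2, 2, 2, 2, 0].
Degrees in G2: deg(0)=2, deg(1)=6, deg(2)=3, deg(3)=3, deg(4)=2, deg(5)=1, deg(6)=3, deg(7)=3, deg(8)=5.
Sorted degree sequence of G2: [6, 5, 3, 3, 3, 3, 2, 2, 1].
The (sorted) degree sequence is an isomorphism invariant, so since G1 and G2 have different degree sequences they cannot be isomorphic.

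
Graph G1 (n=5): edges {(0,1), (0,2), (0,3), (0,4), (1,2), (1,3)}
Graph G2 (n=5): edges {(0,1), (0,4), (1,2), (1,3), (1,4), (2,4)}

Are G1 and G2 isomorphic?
Yes, isomorphic

The graphs are isomorphic.
One valid mapping φ: V(G1) → V(G2): 0→1, 1→4, 2→0, 3→2, 4→3

Verify φ preserves adjacency — for each edge of G1, its image is an edge of G2:
  (0,1) → (φ(0),φ(1)) = (1,4) ∈ E(G2) ✓
  (0,2) → (φ(0),φ(2)) = (0,1) ∈ E(G2) ✓
  (0,3) → (φ(0),φ(3)) = (1,2) ∈ E(G2) ✓
  (0,4) → (φ(0),φ(4)) = (1,3) ∈ E(G2) ✓
  (1,2) → (φ(1),φ(2)) = (0,4) ∈ E(G2) ✓
  (1,3) → (φ(1),φ(3)) = (2,4) ∈ E(G2) ✓
All 6 edges of G1 map to edges of G2, and |E(G1)| = |E(G2)| = 6, so φ is a bijection on edges as well as vertices. Hence G1 ≅ G2.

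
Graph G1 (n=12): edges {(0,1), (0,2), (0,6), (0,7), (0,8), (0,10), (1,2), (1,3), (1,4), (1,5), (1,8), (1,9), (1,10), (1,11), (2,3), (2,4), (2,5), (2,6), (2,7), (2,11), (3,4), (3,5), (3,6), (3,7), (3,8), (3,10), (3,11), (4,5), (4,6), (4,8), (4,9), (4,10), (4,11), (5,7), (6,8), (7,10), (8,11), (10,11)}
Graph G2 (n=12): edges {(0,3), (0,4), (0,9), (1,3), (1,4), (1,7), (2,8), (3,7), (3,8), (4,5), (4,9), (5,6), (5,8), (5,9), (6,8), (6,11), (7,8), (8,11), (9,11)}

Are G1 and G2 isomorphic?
No, not isomorphic

The graphs are NOT isomorphic.

Connected components of G1: 1 component(s) with vertex sets [[0, 1, 2, 3, 4, 5, 6, 7, 8, 9, 10, 11]], sizes [12].
Connected components of G2: 2 component(s) with vertex sets [[10], [0, 1, 2, 3, 4, 5, 6, 7, 8, 9, 11]], sizes [1, 11].
The number of connected components (and the multiset of component sizes) is an isomorphism invariant — an isomorphism maps each component of G1 bijectively onto a component of G2. Since G1 has 1 component(s) and G2 has 2, they cannot be isomorphic.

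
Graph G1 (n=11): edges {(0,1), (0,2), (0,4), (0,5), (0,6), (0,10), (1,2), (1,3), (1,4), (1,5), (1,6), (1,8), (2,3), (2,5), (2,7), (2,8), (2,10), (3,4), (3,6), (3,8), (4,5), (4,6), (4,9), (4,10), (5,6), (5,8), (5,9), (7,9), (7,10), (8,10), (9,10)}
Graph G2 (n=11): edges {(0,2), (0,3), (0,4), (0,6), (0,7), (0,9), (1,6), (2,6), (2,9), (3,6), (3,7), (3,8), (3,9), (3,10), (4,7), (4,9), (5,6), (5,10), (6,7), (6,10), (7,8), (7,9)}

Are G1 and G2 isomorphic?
No, not isomorphic

The graphs are NOT isomorphic.

Counting triangles (3-cliques): G1 has 29, G2 has 15.
Triangle count is an isomorphism invariant, so differing triangle counts rule out isomorphism.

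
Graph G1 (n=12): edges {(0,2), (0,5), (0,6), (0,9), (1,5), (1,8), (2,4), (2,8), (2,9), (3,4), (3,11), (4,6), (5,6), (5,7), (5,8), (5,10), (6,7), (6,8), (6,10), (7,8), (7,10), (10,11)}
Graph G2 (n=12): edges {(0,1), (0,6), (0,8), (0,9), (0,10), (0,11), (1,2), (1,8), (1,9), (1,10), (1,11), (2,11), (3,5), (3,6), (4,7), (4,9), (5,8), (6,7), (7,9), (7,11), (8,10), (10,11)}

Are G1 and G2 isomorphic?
Yes, isomorphic

The graphs are isomorphic.
One valid mapping φ: V(G1) → V(G2): 0→9, 1→2, 2→7, 3→3, 4→6, 5→1, 6→0, 7→10, 8→11, 9→4, 10→8, 11→5

Verify φ preserves adjacency — for each edge of G1, its image is an edge of G2:
  (0,2) → (φ(0),φ(2)) = (7,9) ∈ E(G2) ✓
  (0,5) → (φ(0),φ(5)) = (1,9) ∈ E(G2) ✓
  (0,6) → (φ(0),φ(6)) = (0,9) ∈ E(G2) ✓
  (0,9) → (φ(0),φ(9)) = (4,9) ∈ E(G2) ✓
  (1,5) → (φ(1),φ(5)) = (1,2) ∈ E(G2) ✓
  (1,8) → (φ(1),φ(8)) = (2,11) ∈ E(G2) ✓
  (2,4) → (φ(2),φ(4)) = (6,7) ∈ E(G2) ✓
  (2,8) → (φ(2),φ(8)) = (7,11) ∈ E(G2) ✓
  (2,9) → (φ(2),φ(9)) = (4,7) ∈ E(G2) ✓
  (3,4) → (φ(3),φ(4)) = (3,6) ∈ E(G2) ✓
  (3,11) → (φ(3),φ(11)) = (3,5) ∈ E(G2) ✓
  (4,6) → (φ(4),φ(6)) = (0,6) ∈ E(G2) ✓
  (5,6) → (φ(5),φ(6)) = (0,1) ∈ E(G2) ✓
  (5,7) → (φ(5),φ(7)) = (1,10) ∈ E(G2) ✓
  (5,8) → (φ(5),φ(8)) = (1,11) ∈ E(G2) ✓
  (5,10) → (φ(5),φ(10)) = (1,8) ∈ E(G2) ✓
  (6,7) → (φ(6),φ(7)) = (0,10) ∈ E(G2) ✓
  (6,8) → (φ(6),φ(8)) = (0,11) ∈ E(G2) ✓
  (6,10) → (φ(6),φ(10)) = (0,8) ∈ E(G2) ✓
  (7,8) → (φ(7),φ(8)) = (10,11) ∈ E(G2) ✓
  (7,10) → (φ(7),φ(10)) = (8,10) ∈ E(G2) ✓
  (10,11) → (φ(10),φ(11)) = (5,8) ∈ E(G2) ✓
All 22 edges of G1 map to edges of G2, and |E(G1)| = |E(G2)| = 22, so φ is a bijection on edges as well as vertices. Hence G1 ≅ G2.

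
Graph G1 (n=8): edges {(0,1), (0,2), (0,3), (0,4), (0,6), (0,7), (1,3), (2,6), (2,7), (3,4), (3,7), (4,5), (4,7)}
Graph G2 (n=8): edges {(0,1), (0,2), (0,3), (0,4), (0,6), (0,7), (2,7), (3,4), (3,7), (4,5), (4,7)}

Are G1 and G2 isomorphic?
No, not isomorphic

The graphs are NOT isomorphic.

Counting edges: G1 has 13 edge(s); G2 has 11 edge(s).
Edge count is an isomorphism invariant (a bijection on vertices induces a bijection on edges), so differing edge counts rule out isomorphism.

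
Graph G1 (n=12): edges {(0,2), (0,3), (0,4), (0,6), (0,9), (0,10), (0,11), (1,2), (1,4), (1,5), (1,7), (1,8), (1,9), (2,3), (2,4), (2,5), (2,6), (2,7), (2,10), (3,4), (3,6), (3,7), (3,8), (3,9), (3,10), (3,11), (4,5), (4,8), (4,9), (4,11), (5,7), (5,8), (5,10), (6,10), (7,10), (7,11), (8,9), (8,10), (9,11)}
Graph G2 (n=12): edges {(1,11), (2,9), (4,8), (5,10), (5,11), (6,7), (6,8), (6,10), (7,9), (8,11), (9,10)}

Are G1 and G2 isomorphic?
No, not isomorphic

The graphs are NOT isomorphic.

Connected components of G1: 1 component(s) with vertex sets [[0, 1, 2, 3, 4, 5, 6, 7, 8, 9, 10, 11]], sizes [12].
Connected components of G2: 3 component(s) with vertex sets [[0], [3], [1, 2, 4, 5, 6, 7, 8, 9, 10, 11]], sizes [1, 1, 10].
The number of connected components (and the multiset of component sizes) is an isomorphism invariant — an isomorphism maps each component of G1 bijectively onto a component of G2. Since G1 has 1 component(s) and G2 has 3, they cannot be isomorphic.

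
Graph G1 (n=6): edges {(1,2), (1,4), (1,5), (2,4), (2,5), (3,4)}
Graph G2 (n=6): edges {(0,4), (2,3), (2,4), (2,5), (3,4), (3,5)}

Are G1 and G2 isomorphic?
Yes, isomorphic

The graphs are isomorphic.
One valid mapping φ: V(G1) → V(G2): 0→1, 1→3, 2→2, 3→0, 4→4, 5→5

Verify φ preserves adjacency — for each edge of G1, its image is an edge of G2:
  (1,2) → (φ(1),φ(2)) = (2,3) ∈ E(G2) ✓
  (1,4) → (φ(1),φ(4)) = (3,4) ∈ E(G2) ✓
  (1,5) → (φ(1),φ(5)) = (3,5) ∈ E(G2) ✓
  (2,4) → (φ(2),φ(4)) = (2,4) ∈ E(G2) ✓
  (2,5) → (φ(2),φ(5)) = (2,5) ∈ E(G2) ✓
  (3,4) → (φ(3),φ(4)) = (0,4) ∈ E(G2) ✓
All 6 edges of G1 map to edges of G2, and |E(G1)| = |E(G2)| = 6, so φ is a bijection on edges as well as vertices. Hence G1 ≅ G2.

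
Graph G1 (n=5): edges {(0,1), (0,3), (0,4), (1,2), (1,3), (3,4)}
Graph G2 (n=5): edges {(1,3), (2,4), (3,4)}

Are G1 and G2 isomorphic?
No, not isomorphic

The graphs are NOT isomorphic.

Counting triangles (3-cliques): G1 has 2, G2 has 0.
Triangle count is an isomorphism invariant, so differing triangle counts rule out isomorphism.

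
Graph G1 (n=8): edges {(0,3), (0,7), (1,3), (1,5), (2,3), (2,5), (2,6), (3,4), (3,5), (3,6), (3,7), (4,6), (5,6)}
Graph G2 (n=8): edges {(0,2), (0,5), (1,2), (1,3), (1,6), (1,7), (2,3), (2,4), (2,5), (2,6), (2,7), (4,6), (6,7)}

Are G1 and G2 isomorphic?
Yes, isomorphic

The graphs are isomorphic.
One valid mapping φ: V(G1) → V(G2): 0→5, 1→3, 2→7, 3→2, 4→4, 5→1, 6→6, 7→0

Verify φ preserves adjacency — for each edge of G1, its image is an edge of G2:
  (0,3) → (φ(0),φ(3)) = (2,5) ∈ E(G2) ✓
  (0,7) → (φ(0),φ(7)) = (0,5) ∈ E(G2) ✓
  (1,3) → (φ(1),φ(3)) = (2,3) ∈ E(G2) ✓
  (1,5) → (φ(1),φ(5)) = (1,3) ∈ E(G2) ✓
  (2,3) → (φ(2),φ(3)) = (2,7) ∈ E(G2) ✓
  (2,5) → (φ(2),φ(5)) = (1,7) ∈ E(G2) ✓
  (2,6) → (φ(2),φ(6)) = (6,7) ∈ E(G2) ✓
  (3,4) → (φ(3),φ(4)) = (2,4) ∈ E(G2) ✓
  (3,5) → (φ(3),φ(5)) = (1,2) ∈ E(G2) ✓
  (3,6) → (φ(3),φ(6)) = (2,6) ∈ E(G2) ✓
  (3,7) → (φ(3),φ(7)) = (0,2) ∈ E(G2) ✓
  (4,6) → (φ(4),φ(6)) = (4,6) ∈ E(G2) ✓
  (5,6) → (φ(5),φ(6)) = (1,6) ∈ E(G2) ✓
All 13 edges of G1 map to edges of G2, and |E(G1)| = |E(G2)| = 13, so φ is a bijection on edges as well as vertices. Hence G1 ≅ G2.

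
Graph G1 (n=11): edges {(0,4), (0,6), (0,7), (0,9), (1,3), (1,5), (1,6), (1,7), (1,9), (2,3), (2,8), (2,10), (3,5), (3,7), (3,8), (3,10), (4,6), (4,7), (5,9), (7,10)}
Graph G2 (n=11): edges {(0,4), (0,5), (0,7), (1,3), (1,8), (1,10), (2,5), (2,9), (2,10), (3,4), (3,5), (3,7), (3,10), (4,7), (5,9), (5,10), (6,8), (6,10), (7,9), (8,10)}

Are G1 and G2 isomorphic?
Yes, isomorphic

The graphs are isomorphic.
One valid mapping φ: V(G1) → V(G2): 0→7, 1→5, 2→8, 3→10, 4→4, 5→2, 6→0, 7→3, 8→6, 9→9, 10→1

Verify φ preserves adjacency — for each edge of G1, its image is an edge of G2:
  (0,4) → (φ(0),φ(4)) = (4,7) ∈ E(G2) ✓
  (0,6) → (φ(0),φ(6)) = (0,7) ∈ E(G2) ✓
  (0,7) → (φ(0),φ(7)) = (3,7) ∈ E(G2) ✓
  (0,9) → (φ(0),φ(9)) = (7,9) ∈ E(G2) ✓
  (1,3) → (φ(1),φ(3)) = (5,10) ∈ E(G2) ✓
  (1,5) → (φ(1),φ(5)) = (2,5) ∈ E(G2) ✓
  (1,6) → (φ(1),φ(6)) = (0,5) ∈ E(G2) ✓
  (1,7) → (φ(1),φ(7)) = (3,5) ∈ E(G2) ✓
  (1,9) → (φ(1),φ(9)) = (5,9) ∈ E(G2) ✓
  (2,3) → (φ(2),φ(3)) = (8,10) ∈ E(G2) ✓
  (2,8) → (φ(2),φ(8)) = (6,8) ∈ E(G2) ✓
  (2,10) → (φ(2),φ(10)) = (1,8) ∈ E(G2) ✓
  (3,5) → (φ(3),φ(5)) = (2,10) ∈ E(G2) ✓
  (3,7) → (φ(3),φ(7)) = (3,10) ∈ E(G2) ✓
  (3,8) → (φ(3),φ(8)) = (6,10) ∈ E(G2) ✓
  (3,10) → (φ(3),φ(10)) = (1,10) ∈ E(G2) ✓
  (4,6) → (φ(4),φ(6)) = (0,4) ∈ E(G2) ✓
  (4,7) → (φ(4),φ(7)) = (3,4) ∈ E(G2) ✓
  (5,9) → (φ(5),φ(9)) = (2,9) ∈ E(G2) ✓
  (7,10) → (φ(7),φ(10)) = (1,3) ∈ E(G2) ✓
All 20 edges of G1 map to edges of G2, and |E(G1)| = |E(G2)| = 20, so φ is a bijection on edges as well as vertices. Hence G1 ≅ G2.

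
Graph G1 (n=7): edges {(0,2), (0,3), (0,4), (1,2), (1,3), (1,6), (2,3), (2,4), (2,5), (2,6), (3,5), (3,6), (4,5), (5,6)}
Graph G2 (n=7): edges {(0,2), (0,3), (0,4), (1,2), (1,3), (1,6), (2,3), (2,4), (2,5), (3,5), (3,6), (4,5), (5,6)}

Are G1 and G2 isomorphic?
No, not isomorphic

The graphs are NOT isomorphic.

Counting edges: G1 has 14 edge(s); G2 has 13 edge(s).
Edge count is an isomorphism invariant (a bijection on vertices induces a bijection on edges), so differing edge counts rule out isomorphism.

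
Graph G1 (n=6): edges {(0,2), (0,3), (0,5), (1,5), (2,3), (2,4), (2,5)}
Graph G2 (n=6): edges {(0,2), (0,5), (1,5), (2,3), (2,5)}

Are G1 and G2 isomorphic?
No, not isomorphic

The graphs are NOT isomorphic.

Counting edges: G1 has 7 edge(s); G2 has 5 edge(s).
Edge count is an isomorphism invariant (a bijection on vertices induces a bijection on edges), so differing edge counts rule out isomorphism.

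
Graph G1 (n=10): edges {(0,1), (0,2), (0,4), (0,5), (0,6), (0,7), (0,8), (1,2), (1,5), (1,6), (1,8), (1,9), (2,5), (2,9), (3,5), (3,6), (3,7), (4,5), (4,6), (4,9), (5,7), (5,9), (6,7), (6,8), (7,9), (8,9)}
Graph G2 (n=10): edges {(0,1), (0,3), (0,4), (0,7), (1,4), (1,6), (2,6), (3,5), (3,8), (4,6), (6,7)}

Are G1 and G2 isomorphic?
No, not isomorphic

The graphs are NOT isomorphic.

Connected components of G1: 1 component(s) with vertex sets [[0, 1, 2, 3, 4, 5, 6, 7, 8, 9]], sizes [10].
Connected components of G2: 2 component(s) with vertex sets [[9], [0, 1, 2, 3, 4, 5, 6, 7, 8]], sizes [1, 9].
The number of connected components (and the multiset of component sizes) is an isomorphism invariant — an isomorphism maps each component of G1 bijectively onto a component of G2. Since G1 has 1 component(s) and G2 has 2, they cannot be isomorphic.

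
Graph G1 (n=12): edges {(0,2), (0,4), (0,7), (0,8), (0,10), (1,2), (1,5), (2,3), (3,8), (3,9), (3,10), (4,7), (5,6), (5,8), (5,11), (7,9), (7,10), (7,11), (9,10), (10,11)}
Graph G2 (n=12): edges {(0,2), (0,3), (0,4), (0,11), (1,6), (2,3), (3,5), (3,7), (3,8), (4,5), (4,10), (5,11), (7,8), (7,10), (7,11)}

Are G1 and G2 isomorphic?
No, not isomorphic

The graphs are NOT isomorphic.

Connected components of G1: 1 component(s) with vertex sets [[0, 1, 2, 3, 4, 5, 6, 7, 8, 9, 10, 11]], sizes [12].
Connected components of G2: 3 component(s) with vertex sets [[9], [1, 6], [0, 2, 3, 4, 5, 7, 8, 10, 11]], sizes [1, 2, 9].
The number of connected components (and the multiset of component sizes) is an isomorphism invariant — an isomorphism maps each component of G1 bijectively onto a component of G2. Since G1 has 1 component(s) and G2 has 3, they cannot be isomorphic.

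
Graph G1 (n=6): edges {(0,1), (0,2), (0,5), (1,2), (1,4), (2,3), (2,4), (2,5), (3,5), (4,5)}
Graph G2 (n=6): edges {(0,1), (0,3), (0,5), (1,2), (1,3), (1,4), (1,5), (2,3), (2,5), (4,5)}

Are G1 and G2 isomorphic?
Yes, isomorphic

The graphs are isomorphic.
One valid mapping φ: V(G1) → V(G2): 0→2, 1→3, 2→1, 3→4, 4→0, 5→5

Verify φ preserves adjacency — for each edge of G1, its image is an edge of G2:
  (0,1) → (φ(0),φ(1)) = (2,3) ∈ E(G2) ✓
  (0,2) → (φ(0),φ(2)) = (1,2) ∈ E(G2) ✓
  (0,5) → (φ(0),φ(5)) = (2,5) ∈ E(G2) ✓
  (1,2) → (φ(1),φ(2)) = (1,3) ∈ E(G2) ✓
  (1,4) → (φ(1),φ(4)) = (0,3) ∈ E(G2) ✓
  (2,3) → (φ(2),φ(3)) = (1,4) ∈ E(G2) ✓
  (2,4) → (φ(2),φ(4)) = (0,1) ∈ E(G2) ✓
  (2,5) → (φ(2),φ(5)) = (1,5) ∈ E(G2) ✓
  (3,5) → (φ(3),φ(5)) = (4,5) ∈ E(G2) ✓
  (4,5) → (φ(4),φ(5)) = (0,5) ∈ E(G2) ✓
All 10 edges of G1 map to edges of G2, and |E(G1)| = |E(G2)| = 10, so φ is a bijection on edges as well as vertices. Hence G1 ≅ G2.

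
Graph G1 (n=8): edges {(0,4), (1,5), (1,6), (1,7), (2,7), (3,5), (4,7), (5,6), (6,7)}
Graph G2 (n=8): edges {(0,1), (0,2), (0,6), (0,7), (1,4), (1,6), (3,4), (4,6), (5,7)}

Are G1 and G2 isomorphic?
Yes, isomorphic

The graphs are isomorphic.
One valid mapping φ: V(G1) → V(G2): 0→5, 1→6, 2→2, 3→3, 4→7, 5→4, 6→1, 7→0

Verify φ preserves adjacency — for each edge of G1, its image is an edge of G2:
  (0,4) → (φ(0),φ(4)) = (5,7) ∈ E(G2) ✓
  (1,5) → (φ(1),φ(5)) = (4,6) ∈ E(G2) ✓
  (1,6) → (φ(1),φ(6)) = (1,6) ∈ E(G2) ✓
  (1,7) → (φ(1),φ(7)) = (0,6) ∈ E(G2) ✓
  (2,7) → (φ(2),φ(7)) = (0,2) ∈ E(G2) ✓
  (3,5) → (φ(3),φ(5)) = (3,4) ∈ E(G2) ✓
  (4,7) → (φ(4),φ(7)) = (0,7) ∈ E(G2) ✓
  (5,6) → (φ(5),φ(6)) = (1,4) ∈ E(G2) ✓
  (6,7) → (φ(6),φ(7)) = (0,1) ∈ E(G2) ✓
All 9 edges of G1 map to edges of G2, and |E(G1)| = |E(G2)| = 9, so φ is a bijection on edges as well as vertices. Hence G1 ≅ G2.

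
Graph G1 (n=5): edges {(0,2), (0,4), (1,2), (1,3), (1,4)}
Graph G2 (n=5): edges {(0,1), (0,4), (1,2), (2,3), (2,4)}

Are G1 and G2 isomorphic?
Yes, isomorphic

The graphs are isomorphic.
One valid mapping φ: V(G1) → V(G2): 0→0, 1→2, 2→4, 3→3, 4→1

Verify φ preserves adjacency — for each edge of G1, its image is an edge of G2:
  (0,2) → (φ(0),φ(2)) = (0,4) ∈ E(G2) ✓
  (0,4) → (φ(0),φ(4)) = (0,1) ∈ E(G2) ✓
  (1,2) → (φ(1),φ(2)) = (2,4) ∈ E(G2) ✓
  (1,3) → (φ(1),φ(3)) = (2,3) ∈ E(G2) ✓
  (1,4) → (φ(1),φ(4)) = (1,2) ∈ E(G2) ✓
All 5 edges of G1 map to edges of G2, and |E(G1)| = |E(G2)| = 5, so φ is a bijection on edges as well as vertices. Hence G1 ≅ G2.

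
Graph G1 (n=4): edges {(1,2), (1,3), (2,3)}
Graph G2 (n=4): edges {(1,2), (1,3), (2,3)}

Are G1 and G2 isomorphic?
Yes, isomorphic

The graphs are isomorphic.
One valid mapping φ: V(G1) → V(G2): 0→0, 1→1, 2→2, 3→3

Verify φ preserves adjacency — for each edge of G1, its image is an edge of G2:
  (1,2) → (φ(1),φ(2)) = (1,2) ∈ E(G2) ✓
  (1,3) → (φ(1),φ(3)) = (1,3) ∈ E(G2) ✓
  (2,3) → (φ(2),φ(3)) = (2,3) ∈ E(G2) ✓
All 3 edges of G1 map to edges of G2, and |E(G1)| = |E(G2)| = 3, so φ is a bijection on edges as well as vertices. Hence G1 ≅ G2.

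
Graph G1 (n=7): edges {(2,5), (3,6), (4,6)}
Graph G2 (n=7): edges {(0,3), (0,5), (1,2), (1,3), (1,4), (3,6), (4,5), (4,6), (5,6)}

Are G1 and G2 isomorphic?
No, not isomorphic

The graphs are NOT isomorphic.

Counting triangles (3-cliques): G1 has 0, G2 has 1.
Triangle count is an isomorphism invariant, so differing triangle counts rule out isomorphism.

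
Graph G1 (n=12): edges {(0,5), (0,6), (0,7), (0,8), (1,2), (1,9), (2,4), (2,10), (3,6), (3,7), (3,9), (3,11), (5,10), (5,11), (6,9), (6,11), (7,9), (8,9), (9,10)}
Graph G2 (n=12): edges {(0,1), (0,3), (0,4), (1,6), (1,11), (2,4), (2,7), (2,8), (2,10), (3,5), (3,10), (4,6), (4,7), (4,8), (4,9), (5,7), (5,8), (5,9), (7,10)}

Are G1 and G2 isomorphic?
Yes, isomorphic

The graphs are isomorphic.
One valid mapping φ: V(G1) → V(G2): 0→5, 1→6, 2→1, 3→2, 4→11, 5→3, 6→7, 7→8, 8→9, 9→4, 10→0, 11→10

Verify φ preserves adjacency — for each edge of G1, its image is an edge of G2:
  (0,5) → (φ(0),φ(5)) = (3,5) ∈ E(G2) ✓
  (0,6) → (φ(0),φ(6)) = (5,7) ∈ E(G2) ✓
  (0,7) → (φ(0),φ(7)) = (5,8) ∈ E(G2) ✓
  (0,8) → (φ(0),φ(8)) = (5,9) ∈ E(G2) ✓
  (1,2) → (φ(1),φ(2)) = (1,6) ∈ E(G2) ✓
  (1,9) → (φ(1),φ(9)) = (4,6) ∈ E(G2) ✓
  (2,4) → (φ(2),φ(4)) = (1,11) ∈ E(G2) ✓
  (2,10) → (φ(2),φ(10)) = (0,1) ∈ E(G2) ✓
  (3,6) → (φ(3),φ(6)) = (2,7) ∈ E(G2) ✓
  (3,7) → (φ(3),φ(7)) = (2,8) ∈ E(G2) ✓
  (3,9) → (φ(3),φ(9)) = (2,4) ∈ E(G2) ✓
  (3,11) → (φ(3),φ(11)) = (2,10) ∈ E(G2) ✓
  (5,10) → (φ(5),φ(10)) = (0,3) ∈ E(G2) ✓
  (5,11) → (φ(5),φ(11)) = (3,10) ∈ E(G2) ✓
  (6,9) → (φ(6),φ(9)) = (4,7) ∈ E(G2) ✓
  (6,11) → (φ(6),φ(11)) = (7,10) ∈ E(G2) ✓
  (7,9) → (φ(7),φ(9)) = (4,8) ∈ E(G2) ✓
  (8,9) → (φ(8),φ(9)) = (4,9) ∈ E(G2) ✓
  (9,10) → (φ(9),φ(10)) = (0,4) ∈ E(G2) ✓
All 19 edges of G1 map to edges of G2, and |E(G1)| = |E(G2)| = 19, so φ is a bijection on edges as well as vertices. Hence G1 ≅ G2.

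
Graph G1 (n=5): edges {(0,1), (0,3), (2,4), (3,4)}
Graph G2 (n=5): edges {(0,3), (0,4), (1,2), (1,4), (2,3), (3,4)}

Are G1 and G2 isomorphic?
No, not isomorphic

The graphs are NOT isomorphic.

Counting triangles (3-cliques): G1 has 0, G2 has 1.
Triangle count is an isomorphism invariant, so differing triangle counts rule out isomorphism.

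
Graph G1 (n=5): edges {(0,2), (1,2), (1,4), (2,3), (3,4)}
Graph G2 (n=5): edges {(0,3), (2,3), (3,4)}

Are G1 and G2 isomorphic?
No, not isomorphic

The graphs are NOT isomorphic.

Degrees in G1: deg(0)=1, deg(1)=2, deg(2)=3, deg(3)=2, deg(4)=2.
Sorted degree sequence of G1: [3, 2, 2, 2, 1].
Degrees in G2: deg(0)=1, deg(1)=0, deg(2)=1, deg(3)=3, deg(4)=1.
Sorted degree sequence of G2: [3, 1, 1, 1, 0].
The (sorted) degree sequence is an isomorphism invariant, so since G1 and G2 have different degree sequences they cannot be isomorphic.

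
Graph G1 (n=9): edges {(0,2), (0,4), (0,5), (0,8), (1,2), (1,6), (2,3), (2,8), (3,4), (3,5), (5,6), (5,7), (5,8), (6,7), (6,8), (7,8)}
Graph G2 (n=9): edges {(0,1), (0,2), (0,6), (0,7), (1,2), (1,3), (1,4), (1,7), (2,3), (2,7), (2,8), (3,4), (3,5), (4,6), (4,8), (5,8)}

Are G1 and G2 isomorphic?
Yes, isomorphic

The graphs are isomorphic.
One valid mapping φ: V(G1) → V(G2): 0→3, 1→6, 2→4, 3→8, 4→5, 5→2, 6→0, 7→7, 8→1

Verify φ preserves adjacency — for each edge of G1, its image is an edge of G2:
  (0,2) → (φ(0),φ(2)) = (3,4) ∈ E(G2) ✓
  (0,4) → (φ(0),φ(4)) = (3,5) ∈ E(G2) ✓
  (0,5) → (φ(0),φ(5)) = (2,3) ∈ E(G2) ✓
  (0,8) → (φ(0),φ(8)) = (1,3) ∈ E(G2) ✓
  (1,2) → (φ(1),φ(2)) = (4,6) ∈ E(G2) ✓
  (1,6) → (φ(1),φ(6)) = (0,6) ∈ E(G2) ✓
  (2,3) → (φ(2),φ(3)) = (4,8) ∈ E(G2) ✓
  (2,8) → (φ(2),φ(8)) = (1,4) ∈ E(G2) ✓
  (3,4) → (φ(3),φ(4)) = (5,8) ∈ E(G2) ✓
  (3,5) → (φ(3),φ(5)) = (2,8) ∈ E(G2) ✓
  (5,6) → (φ(5),φ(6)) = (0,2) ∈ E(G2) ✓
  (5,7) → (φ(5),φ(7)) = (2,7) ∈ E(G2) ✓
  (5,8) → (φ(5),φ(8)) = (1,2) ∈ E(G2) ✓
  (6,7) → (φ(6),φ(7)) = (0,7) ∈ E(G2) ✓
  (6,8) → (φ(6),φ(8)) = (0,1) ∈ E(G2) ✓
  (7,8) → (φ(7),φ(8)) = (1,7) ∈ E(G2) ✓
All 16 edges of G1 map to edges of G2, and |E(G1)| = |E(G2)| = 16, so φ is a bijection on edges as well as vertices. Hence G1 ≅ G2.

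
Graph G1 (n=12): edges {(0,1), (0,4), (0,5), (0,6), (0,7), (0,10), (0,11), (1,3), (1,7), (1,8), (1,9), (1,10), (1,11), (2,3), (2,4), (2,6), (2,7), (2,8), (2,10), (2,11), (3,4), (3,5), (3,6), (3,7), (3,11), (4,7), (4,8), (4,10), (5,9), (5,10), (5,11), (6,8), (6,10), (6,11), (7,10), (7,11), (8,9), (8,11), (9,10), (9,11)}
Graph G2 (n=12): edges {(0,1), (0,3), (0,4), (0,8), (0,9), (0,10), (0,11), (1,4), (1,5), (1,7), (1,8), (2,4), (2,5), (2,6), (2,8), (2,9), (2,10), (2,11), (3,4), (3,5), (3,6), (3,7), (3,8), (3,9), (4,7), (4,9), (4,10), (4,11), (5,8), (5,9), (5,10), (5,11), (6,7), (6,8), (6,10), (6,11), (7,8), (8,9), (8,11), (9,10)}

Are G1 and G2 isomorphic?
Yes, isomorphic

The graphs are isomorphic.
One valid mapping φ: V(G1) → V(G2): 0→0, 1→3, 2→2, 3→5, 4→10, 5→1, 6→11, 7→9, 8→6, 9→7, 10→4, 11→8

Verify φ preserves adjacency — for each edge of G1, its image is an edge of G2:
  (0,1) → (φ(0),φ(1)) = (0,3) ∈ E(G2) ✓
  (0,4) → (φ(0),φ(4)) = (0,10) ∈ E(G2) ✓
  (0,5) → (φ(0),φ(5)) = (0,1) ∈ E(G2) ✓
  (0,6) → (φ(0),φ(6)) = (0,11) ∈ E(G2) ✓
  (0,7) → (φ(0),φ(7)) = (0,9) ∈ E(G2) ✓
  (0,10) → (φ(0),φ(10)) = (0,4) ∈ E(G2) ✓
  (0,11) → (φ(0),φ(11)) = (0,8) ∈ E(G2) ✓
  (1,3) → (φ(1),φ(3)) = (3,5) ∈ E(G2) ✓
  (1,7) → (φ(1),φ(7)) = (3,9) ∈ E(G2) ✓
  (1,8) → (φ(1),φ(8)) = (3,6) ∈ E(G2) ✓
  (1,9) → (φ(1),φ(9)) = (3,7) ∈ E(G2) ✓
  (1,10) → (φ(1),φ(10)) = (3,4) ∈ E(G2) ✓
  (1,11) → (φ(1),φ(11)) = (3,8) ∈ E(G2) ✓
  (2,3) → (φ(2),φ(3)) = (2,5) ∈ E(G2) ✓
  (2,4) → (φ(2),φ(4)) = (2,10) ∈ E(G2) ✓
  (2,6) → (φ(2),φ(6)) = (2,11) ∈ E(G2) ✓
  (2,7) → (φ(2),φ(7)) = (2,9) ∈ E(G2) ✓
  (2,8) → (φ(2),φ(8)) = (2,6) ∈ E(G2) ✓
  (2,10) → (φ(2),φ(10)) = (2,4) ∈ E(G2) ✓
  (2,11) → (φ(2),φ(11)) = (2,8) ∈ E(G2) ✓
  (3,4) → (φ(3),φ(4)) = (5,10) ∈ E(G2) ✓
  (3,5) → (φ(3),φ(5)) = (1,5) ∈ E(G2) ✓
  (3,6) → (φ(3),φ(6)) = (5,11) ∈ E(G2) ✓
  (3,7) → (φ(3),φ(7)) = (5,9) ∈ E(G2) ✓
  (3,11) → (φ(3),φ(11)) = (5,8) ∈ E(G2) ✓
  (4,7) → (φ(4),φ(7)) = (9,10) ∈ E(G2) ✓
  (4,8) → (φ(4),φ(8)) = (6,10) ∈ E(G2) ✓
  (4,10) → (φ(4),φ(10)) = (4,10) ∈ E(G2) ✓
  (5,9) → (φ(5),φ(9)) = (1,7) ∈ E(G2) ✓
  (5,10) → (φ(5),φ(10)) = (1,4) ∈ E(G2) ✓
  (5,11) → (φ(5),φ(11)) = (1,8) ∈ E(G2) ✓
  (6,8) → (φ(6),φ(8)) = (6,11) ∈ E(G2) ✓
  (6,10) → (φ(6),φ(10)) = (4,11) ∈ E(G2) ✓
  (6,11) → (φ(6),φ(11)) = (8,11) ∈ E(G2) ✓
  (7,10) → (φ(7),φ(10)) = (4,9) ∈ E(G2) ✓
  (7,11) → (φ(7),φ(11)) = (8,9) ∈ E(G2) ✓
  (8,9) → (φ(8),φ(9)) = (6,7) ∈ E(G2) ✓
  (8,11) → (φ(8),φ(11)) = (6,8) ∈ E(G2) ✓
  (9,10) → (φ(9),φ(10)) = (4,7) ∈ E(G2) ✓
  (9,11) → (φ(9),φ(11)) = (7,8) ∈ E(G2) ✓
All 40 edges of G1 map to edges of G2, and |E(G1)| = |E(G2)| = 40, so φ is a bijection on edges as well as vertices. Hence G1 ≅ G2.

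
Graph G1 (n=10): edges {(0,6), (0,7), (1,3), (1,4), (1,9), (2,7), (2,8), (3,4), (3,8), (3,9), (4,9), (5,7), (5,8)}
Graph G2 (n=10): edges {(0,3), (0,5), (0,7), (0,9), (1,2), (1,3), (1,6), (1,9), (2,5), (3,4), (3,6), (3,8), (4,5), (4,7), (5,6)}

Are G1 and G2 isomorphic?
No, not isomorphic

The graphs are NOT isomorphic.

Degrees in G1: deg(0)=2, deg(1)=3, deg(2)=2, deg(3)=4, deg(4)=3, deg(5)=2, deg(6)=1, deg(7)=3, deg(8)=3, deg(9)=3.
Sorted degree sequence of G1: [4, 3, 3, 3, 3, 3, 2, 2, 2, 1].
Degrees in G2: deg(0)=4, deg(1)=4, deg(2)=2, deg(3)=5, deg(4)=3, deg(5)=4, deg(6)=3, deg(7)=2, deg(8)=1, deg(9)=2.
Sorted degree sequence of G2: [5, 4, 4, 4, 3, 3, 2, 2, 2, 1].
The (sorted) degree sequence is an isomorphism invariant, so since G1 and G2 have different degree sequences they cannot be isomorphic.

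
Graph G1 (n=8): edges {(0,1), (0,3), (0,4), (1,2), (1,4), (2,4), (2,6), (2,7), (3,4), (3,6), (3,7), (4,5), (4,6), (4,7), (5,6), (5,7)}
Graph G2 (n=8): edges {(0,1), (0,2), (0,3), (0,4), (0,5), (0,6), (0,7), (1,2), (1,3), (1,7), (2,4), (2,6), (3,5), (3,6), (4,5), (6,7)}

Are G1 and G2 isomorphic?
Yes, isomorphic

The graphs are isomorphic.
One valid mapping φ: V(G1) → V(G2): 0→4, 1→5, 2→3, 3→2, 4→0, 5→7, 6→1, 7→6

Verify φ preserves adjacency — for each edge of G1, its image is an edge of G2:
  (0,1) → (φ(0),φ(1)) = (4,5) ∈ E(G2) ✓
  (0,3) → (φ(0),φ(3)) = (2,4) ∈ E(G2) ✓
  (0,4) → (φ(0),φ(4)) = (0,4) ∈ E(G2) ✓
  (1,2) → (φ(1),φ(2)) = (3,5) ∈ E(G2) ✓
  (1,4) → (φ(1),φ(4)) = (0,5) ∈ E(G2) ✓
  (2,4) → (φ(2),φ(4)) = (0,3) ∈ E(G2) ✓
  (2,6) → (φ(2),φ(6)) = (1,3) ∈ E(G2) ✓
  (2,7) → (φ(2),φ(7)) = (3,6) ∈ E(G2) ✓
  (3,4) → (φ(3),φ(4)) = (0,2) ∈ E(G2) ✓
  (3,6) → (φ(3),φ(6)) = (1,2) ∈ E(G2) ✓
  (3,7) → (φ(3),φ(7)) = (2,6) ∈ E(G2) ✓
  (4,5) → (φ(4),φ(5)) = (0,7) ∈ E(G2) ✓
  (4,6) → (φ(4),φ(6)) = (0,1) ∈ E(G2) ✓
  (4,7) → (φ(4),φ(7)) = (0,6) ∈ E(G2) ✓
  (5,6) → (φ(5),φ(6)) = (1,7) ∈ E(G2) ✓
  (5,7) → (φ(5),φ(7)) = (6,7) ∈ E(G2) ✓
All 16 edges of G1 map to edges of G2, and |E(G1)| = |E(G2)| = 16, so φ is a bijection on edges as well as vertices. Hence G1 ≅ G2.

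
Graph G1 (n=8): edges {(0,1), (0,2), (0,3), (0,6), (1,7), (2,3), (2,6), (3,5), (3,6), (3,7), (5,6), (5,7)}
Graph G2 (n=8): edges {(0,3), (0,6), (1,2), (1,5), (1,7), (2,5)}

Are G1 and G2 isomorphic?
No, not isomorphic

The graphs are NOT isomorphic.

Counting triangles (3-cliques): G1 has 6, G2 has 1.
Triangle count is an isomorphism invariant, so differing triangle counts rule out isomorphism.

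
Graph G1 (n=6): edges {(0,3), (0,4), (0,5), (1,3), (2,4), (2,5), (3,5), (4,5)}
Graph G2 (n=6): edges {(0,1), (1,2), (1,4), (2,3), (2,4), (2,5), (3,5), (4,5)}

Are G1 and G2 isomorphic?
Yes, isomorphic

The graphs are isomorphic.
One valid mapping φ: V(G1) → V(G2): 0→4, 1→0, 2→3, 3→1, 4→5, 5→2

Verify φ preserves adjacency — for each edge of G1, its image is an edge of G2:
  (0,3) → (φ(0),φ(3)) = (1,4) ∈ E(G2) ✓
  (0,4) → (φ(0),φ(4)) = (4,5) ∈ E(G2) ✓
  (0,5) → (φ(0),φ(5)) = (2,4) ∈ E(G2) ✓
  (1,3) → (φ(1),φ(3)) = (0,1) ∈ E(G2) ✓
  (2,4) → (φ(2),φ(4)) = (3,5) ∈ E(G2) ✓
  (2,5) → (φ(2),φ(5)) = (2,3) ∈ E(G2) ✓
  (3,5) → (φ(3),φ(5)) = (1,2) ∈ E(G2) ✓
  (4,5) → (φ(4),φ(5)) = (2,5) ∈ E(G2) ✓
All 8 edges of G1 map to edges of G2, and |E(G1)| = |E(G2)| = 8, so φ is a bijection on edges as well as vertices. Hence G1 ≅ G2.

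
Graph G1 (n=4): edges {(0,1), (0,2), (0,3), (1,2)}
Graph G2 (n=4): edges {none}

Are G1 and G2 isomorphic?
No, not isomorphic

The graphs are NOT isomorphic.

Degrees in G1: deg(0)=3, deg(1)=2, deg(2)=2, deg(3)=1.
Sorted degree sequence of G1: [3, 2, 2, 1].
Degrees in G2: deg(0)=0, deg(1)=0, deg(2)=0, deg(3)=0.
Sorted degree sequence of G2: [0, 0, 0, 0].
The (sorted) degree sequence is an isomorphism invariant, so since G1 and G2 have different degree sequences they cannot be isomorphic.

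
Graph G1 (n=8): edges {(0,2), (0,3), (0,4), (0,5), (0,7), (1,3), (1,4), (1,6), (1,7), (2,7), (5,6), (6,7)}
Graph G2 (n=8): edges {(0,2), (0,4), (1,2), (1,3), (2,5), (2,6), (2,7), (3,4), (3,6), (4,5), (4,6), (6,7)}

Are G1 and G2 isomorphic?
Yes, isomorphic

The graphs are isomorphic.
One valid mapping φ: V(G1) → V(G2): 0→2, 1→4, 2→7, 3→5, 4→0, 5→1, 6→3, 7→6

Verify φ preserves adjacency — for each edge of G1, its image is an edge of G2:
  (0,2) → (φ(0),φ(2)) = (2,7) ∈ E(G2) ✓
  (0,3) → (φ(0),φ(3)) = (2,5) ∈ E(G2) ✓
  (0,4) → (φ(0),φ(4)) = (0,2) ∈ E(G2) ✓
  (0,5) → (φ(0),φ(5)) = (1,2) ∈ E(G2) ✓
  (0,7) → (φ(0),φ(7)) = (2,6) ∈ E(G2) ✓
  (1,3) → (φ(1),φ(3)) = (4,5) ∈ E(G2) ✓
  (1,4) → (φ(1),φ(4)) = (0,4) ∈ E(G2) ✓
  (1,6) → (φ(1),φ(6)) = (3,4) ∈ E(G2) ✓
  (1,7) → (φ(1),φ(7)) = (4,6) ∈ E(G2) ✓
  (2,7) → (φ(2),φ(7)) = (6,7) ∈ E(G2) ✓
  (5,6) → (φ(5),φ(6)) = (1,3) ∈ E(G2) ✓
  (6,7) → (φ(6),φ(7)) = (3,6) ∈ E(G2) ✓
All 12 edges of G1 map to edges of G2, and |E(G1)| = |E(G2)| = 12, so φ is a bijection on edges as well as vertices. Hence G1 ≅ G2.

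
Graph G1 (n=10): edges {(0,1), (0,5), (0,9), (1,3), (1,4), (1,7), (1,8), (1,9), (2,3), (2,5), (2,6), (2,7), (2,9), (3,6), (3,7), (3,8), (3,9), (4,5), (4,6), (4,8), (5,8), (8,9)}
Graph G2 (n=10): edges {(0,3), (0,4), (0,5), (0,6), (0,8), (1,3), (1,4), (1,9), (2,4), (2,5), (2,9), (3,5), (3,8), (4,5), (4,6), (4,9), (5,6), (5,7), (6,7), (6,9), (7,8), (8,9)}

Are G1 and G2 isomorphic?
Yes, isomorphic

The graphs are isomorphic.
One valid mapping φ: V(G1) → V(G2): 0→7, 1→5, 2→9, 3→4, 4→3, 5→8, 6→1, 7→2, 8→0, 9→6

Verify φ preserves adjacency — for each edge of G1, its image is an edge of G2:
  (0,1) → (φ(0),φ(1)) = (5,7) ∈ E(G2) ✓
  (0,5) → (φ(0),φ(5)) = (7,8) ∈ E(G2) ✓
  (0,9) → (φ(0),φ(9)) = (6,7) ∈ E(G2) ✓
  (1,3) → (φ(1),φ(3)) = (4,5) ∈ E(G2) ✓
  (1,4) → (φ(1),φ(4)) = (3,5) ∈ E(G2) ✓
  (1,7) → (φ(1),φ(7)) = (2,5) ∈ E(G2) ✓
  (1,8) → (φ(1),φ(8)) = (0,5) ∈ E(G2) ✓
  (1,9) → (φ(1),φ(9)) = (5,6) ∈ E(G2) ✓
  (2,3) → (φ(2),φ(3)) = (4,9) ∈ E(G2) ✓
  (2,5) → (φ(2),φ(5)) = (8,9) ∈ E(G2) ✓
  (2,6) → (φ(2),φ(6)) = (1,9) ∈ E(G2) ✓
  (2,7) → (φ(2),φ(7)) = (2,9) ∈ E(G2) ✓
  (2,9) → (φ(2),φ(9)) = (6,9) ∈ E(G2) ✓
  (3,6) → (φ(3),φ(6)) = (1,4) ∈ E(G2) ✓
  (3,7) → (φ(3),φ(7)) = (2,4) ∈ E(G2) ✓
  (3,8) → (φ(3),φ(8)) = (0,4) ∈ E(G2) ✓
  (3,9) → (φ(3),φ(9)) = (4,6) ∈ E(G2) ✓
  (4,5) → (φ(4),φ(5)) = (3,8) ∈ E(G2) ✓
  (4,6) → (φ(4),φ(6)) = (1,3) ∈ E(G2) ✓
  (4,8) → (φ(4),φ(8)) = (0,3) ∈ E(G2) ✓
  (5,8) → (φ(5),φ(8)) = (0,8) ∈ E(G2) ✓
  (8,9) → (φ(8),φ(9)) = (0,6) ∈ E(G2) ✓
All 22 edges of G1 map to edges of G2, and |E(G1)| = |E(G2)| = 22, so φ is a bijection on edges as well as vertices. Hence G1 ≅ G2.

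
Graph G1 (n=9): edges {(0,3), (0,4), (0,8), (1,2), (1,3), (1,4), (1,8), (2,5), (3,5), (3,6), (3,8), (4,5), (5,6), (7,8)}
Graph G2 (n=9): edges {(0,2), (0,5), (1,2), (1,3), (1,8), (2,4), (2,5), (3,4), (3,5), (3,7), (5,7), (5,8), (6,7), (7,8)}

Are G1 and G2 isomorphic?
Yes, isomorphic

The graphs are isomorphic.
One valid mapping φ: V(G1) → V(G2): 0→8, 1→3, 2→4, 3→5, 4→1, 5→2, 6→0, 7→6, 8→7

Verify φ preserves adjacency — for each edge of G1, its image is an edge of G2:
  (0,3) → (φ(0),φ(3)) = (5,8) ∈ E(G2) ✓
  (0,4) → (φ(0),φ(4)) = (1,8) ∈ E(G2) ✓
  (0,8) → (φ(0),φ(8)) = (7,8) ∈ E(G2) ✓
  (1,2) → (φ(1),φ(2)) = (3,4) ∈ E(G2) ✓
  (1,3) → (φ(1),φ(3)) = (3,5) ∈ E(G2) ✓
  (1,4) → (φ(1),φ(4)) = (1,3) ∈ E(G2) ✓
  (1,8) → (φ(1),φ(8)) = (3,7) ∈ E(G2) ✓
  (2,5) → (φ(2),φ(5)) = (2,4) ∈ E(G2) ✓
  (3,5) → (φ(3),φ(5)) = (2,5) ∈ E(G2) ✓
  (3,6) → (φ(3),φ(6)) = (0,5) ∈ E(G2) ✓
  (3,8) → (φ(3),φ(8)) = (5,7) ∈ E(G2) ✓
  (4,5) → (φ(4),φ(5)) = (1,2) ∈ E(G2) ✓
  (5,6) → (φ(5),φ(6)) = (0,2) ∈ E(G2) ✓
  (7,8) → (φ(7),φ(8)) = (6,7) ∈ E(G2) ✓
All 14 edges of G1 map to edges of G2, and |E(G1)| = |E(G2)| = 14, so φ is a bijection on edges as well as vertices. Hence G1 ≅ G2.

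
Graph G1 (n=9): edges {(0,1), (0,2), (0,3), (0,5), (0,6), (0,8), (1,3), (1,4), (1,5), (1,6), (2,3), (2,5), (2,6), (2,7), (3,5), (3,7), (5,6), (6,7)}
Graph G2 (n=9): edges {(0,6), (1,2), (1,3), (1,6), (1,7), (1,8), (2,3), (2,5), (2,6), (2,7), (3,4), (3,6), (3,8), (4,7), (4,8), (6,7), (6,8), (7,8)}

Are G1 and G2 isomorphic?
Yes, isomorphic

The graphs are isomorphic.
One valid mapping φ: V(G1) → V(G2): 0→6, 1→2, 2→8, 3→7, 4→5, 5→1, 6→3, 7→4, 8→0

Verify φ preserves adjacency — for each edge of G1, its image is an edge of G2:
  (0,1) → (φ(0),φ(1)) = (2,6) ∈ E(G2) ✓
  (0,2) → (φ(0),φ(2)) = (6,8) ∈ E(G2) ✓
  (0,3) → (φ(0),φ(3)) = (6,7) ∈ E(G2) ✓
  (0,5) → (φ(0),φ(5)) = (1,6) ∈ E(G2) ✓
  (0,6) → (φ(0),φ(6)) = (3,6) ∈ E(G2) ✓
  (0,8) → (φ(0),φ(8)) = (0,6) ∈ E(G2) ✓
  (1,3) → (φ(1),φ(3)) = (2,7) ∈ E(G2) ✓
  (1,4) → (φ(1),φ(4)) = (2,5) ∈ E(G2) ✓
  (1,5) → (φ(1),φ(5)) = (1,2) ∈ E(G2) ✓
  (1,6) → (φ(1),φ(6)) = (2,3) ∈ E(G2) ✓
  (2,3) → (φ(2),φ(3)) = (7,8) ∈ E(G2) ✓
  (2,5) → (φ(2),φ(5)) = (1,8) ∈ E(G2) ✓
  (2,6) → (φ(2),φ(6)) = (3,8) ∈ E(G2) ✓
  (2,7) → (φ(2),φ(7)) = (4,8) ∈ E(G2) ✓
  (3,5) → (φ(3),φ(5)) = (1,7) ∈ E(G2) ✓
  (3,7) → (φ(3),φ(7)) = (4,7) ∈ E(G2) ✓
  (5,6) → (φ(5),φ(6)) = (1,3) ∈ E(G2) ✓
  (6,7) → (φ(6),φ(7)) = (3,4) ∈ E(G2) ✓
All 18 edges of G1 map to edges of G2, and |E(G1)| = |E(G2)| = 18, so φ is a bijection on edges as well as vertices. Hence G1 ≅ G2.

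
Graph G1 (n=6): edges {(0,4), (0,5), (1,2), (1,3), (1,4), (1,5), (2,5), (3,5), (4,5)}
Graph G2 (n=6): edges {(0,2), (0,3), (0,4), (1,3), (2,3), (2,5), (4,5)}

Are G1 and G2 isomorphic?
No, not isomorphic

The graphs are NOT isomorphic.

Degrees in G1: deg(0)=2, deg(1)=4, deg(2)=2, deg(3)=2, deg(4)=3, deg(5)=5.
Sorted degree sequence of G1: [5, 4, 3, 2, 2, 2].
Degrees in G2: deg(0)=3, deg(1)=1, deg(2)=3, deg(3)=3, deg(4)=2, deg(5)=2.
Sorted degree sequence of G2: [3, 3, 3, 2, 2, 1].
The (sorted) degree sequence is an isomorphism invariant, so since G1 and G2 have different degree sequences they cannot be isomorphic.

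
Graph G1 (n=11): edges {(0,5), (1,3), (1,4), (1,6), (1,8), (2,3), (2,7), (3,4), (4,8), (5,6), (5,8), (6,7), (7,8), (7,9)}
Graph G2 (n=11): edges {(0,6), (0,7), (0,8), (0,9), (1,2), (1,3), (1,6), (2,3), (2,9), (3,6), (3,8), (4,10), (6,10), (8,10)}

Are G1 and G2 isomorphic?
Yes, isomorphic

The graphs are isomorphic.
One valid mapping φ: V(G1) → V(G2): 0→4, 1→3, 2→9, 3→2, 4→1, 5→10, 6→8, 7→0, 8→6, 9→7, 10→5

Verify φ preserves adjacency — for each edge of G1, its image is an edge of G2:
  (0,5) → (φ(0),φ(5)) = (4,10) ∈ E(G2) ✓
  (1,3) → (φ(1),φ(3)) = (2,3) ∈ E(G2) ✓
  (1,4) → (φ(1),φ(4)) = (1,3) ∈ E(G2) ✓
  (1,6) → (φ(1),φ(6)) = (3,8) ∈ E(G2) ✓
  (1,8) → (φ(1),φ(8)) = (3,6) ∈ E(G2) ✓
  (2,3) → (φ(2),φ(3)) = (2,9) ∈ E(G2) ✓
  (2,7) → (φ(2),φ(7)) = (0,9) ∈ E(G2) ✓
  (3,4) → (φ(3),φ(4)) = (1,2) ∈ E(G2) ✓
  (4,8) → (φ(4),φ(8)) = (1,6) ∈ E(G2) ✓
  (5,6) → (φ(5),φ(6)) = (8,10) ∈ E(G2) ✓
  (5,8) → (φ(5),φ(8)) = (6,10) ∈ E(G2) ✓
  (6,7) → (φ(6),φ(7)) = (0,8) ∈ E(G2) ✓
  (7,8) → (φ(7),φ(8)) = (0,6) ∈ E(G2) ✓
  (7,9) → (φ(7),φ(9)) = (0,7) ∈ E(G2) ✓
All 14 edges of G1 map to edges of G2, and |E(G1)| = |E(G2)| = 14, so φ is a bijection on edges as well as vertices. Hence G1 ≅ G2.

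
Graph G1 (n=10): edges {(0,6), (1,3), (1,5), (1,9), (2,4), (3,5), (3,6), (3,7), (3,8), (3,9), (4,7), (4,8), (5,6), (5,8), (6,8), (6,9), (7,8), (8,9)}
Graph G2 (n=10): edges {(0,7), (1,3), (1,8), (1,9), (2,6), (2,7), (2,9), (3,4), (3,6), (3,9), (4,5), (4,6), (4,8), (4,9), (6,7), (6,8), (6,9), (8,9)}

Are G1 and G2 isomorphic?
Yes, isomorphic

The graphs are isomorphic.
One valid mapping φ: V(G1) → V(G2): 0→5, 1→1, 2→0, 3→9, 4→7, 5→8, 6→4, 7→2, 8→6, 9→3

Verify φ preserves adjacency — for each edge of G1, its image is an edge of G2:
  (0,6) → (φ(0),φ(6)) = (4,5) ∈ E(G2) ✓
  (1,3) → (φ(1),φ(3)) = (1,9) ∈ E(G2) ✓
  (1,5) → (φ(1),φ(5)) = (1,8) ∈ E(G2) ✓
  (1,9) → (φ(1),φ(9)) = (1,3) ∈ E(G2) ✓
  (2,4) → (φ(2),φ(4)) = (0,7) ∈ E(G2) ✓
  (3,5) → (φ(3),φ(5)) = (8,9) ∈ E(G2) ✓
  (3,6) → (φ(3),φ(6)) = (4,9) ∈ E(G2) ✓
  (3,7) → (φ(3),φ(7)) = (2,9) ∈ E(G2) ✓
  (3,8) → (φ(3),φ(8)) = (6,9) ∈ E(G2) ✓
  (3,9) → (φ(3),φ(9)) = (3,9) ∈ E(G2) ✓
  (4,7) → (φ(4),φ(7)) = (2,7) ∈ E(G2) ✓
  (4,8) → (φ(4),φ(8)) = (6,7) ∈ E(G2) ✓
  (5,6) → (φ(5),φ(6)) = (4,8) ∈ E(G2) ✓
  (5,8) → (φ(5),φ(8)) = (6,8) ∈ E(G2) ✓
  (6,8) → (φ(6),φ(8)) = (4,6) ∈ E(G2) ✓
  (6,9) → (φ(6),φ(9)) = (3,4) ∈ E(G2) ✓
  (7,8) → (φ(7),φ(8)) = (2,6) ∈ E(G2) ✓
  (8,9) → (φ(8),φ(9)) = (3,6) ∈ E(G2) ✓
All 18 edges of G1 map to edges of G2, and |E(G1)| = |E(G2)| = 18, so φ is a bijection on edges as well as vertices. Hence G1 ≅ G2.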